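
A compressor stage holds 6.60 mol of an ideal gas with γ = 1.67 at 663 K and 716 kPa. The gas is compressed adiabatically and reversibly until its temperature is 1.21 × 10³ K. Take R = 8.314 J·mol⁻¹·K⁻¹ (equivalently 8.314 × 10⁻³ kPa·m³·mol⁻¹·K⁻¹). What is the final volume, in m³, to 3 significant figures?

From PV = nRT: V₁ = nRT₁/P₁ = 0.05081 m³.
Adiabatic (γ = 1.67), T V^(γ−1) and P V^γ constant: P₂ = P₁·(T₂/T₁)^(γ/(γ−1)) = 3207 kPa; V₂ = V₁·(T₁/T₂)^(1/(γ−1)) = 0.02070 m³.

V₂ ≈ 0.0207 m³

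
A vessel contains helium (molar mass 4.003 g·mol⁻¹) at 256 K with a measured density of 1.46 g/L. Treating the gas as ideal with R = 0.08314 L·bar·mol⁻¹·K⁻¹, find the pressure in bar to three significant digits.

P ≈ 7.76 bar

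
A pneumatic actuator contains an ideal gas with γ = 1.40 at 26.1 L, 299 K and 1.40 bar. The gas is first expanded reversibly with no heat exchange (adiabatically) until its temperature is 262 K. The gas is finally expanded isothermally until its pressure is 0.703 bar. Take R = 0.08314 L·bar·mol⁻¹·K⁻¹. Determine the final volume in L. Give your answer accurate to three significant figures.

V₃ ≈ 45.5 L

Reversible adiabatic, γ = 1.40: P₂ = P₁·(T₂/T₁)^(γ/(γ−1)) = 0.8817 bar; V₂ = V₁·(T₁/T₂)^(1/(γ−1)) = 36.31 L.
Isothermal, so P V is constant: T₃ = T₂; V₃ = V₂·(P₂/P₃) = 45.55 L.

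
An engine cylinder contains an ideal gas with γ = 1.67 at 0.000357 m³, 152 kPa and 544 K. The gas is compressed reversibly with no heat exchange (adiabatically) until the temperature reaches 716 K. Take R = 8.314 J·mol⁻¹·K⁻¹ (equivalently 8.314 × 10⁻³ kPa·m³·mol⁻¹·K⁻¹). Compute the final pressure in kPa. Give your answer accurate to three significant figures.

Reversible adiabatic, γ = 1.67: P₂ = P₁·(T₂/T₁)^(γ/(γ−1)) = 301.5 kPa; V₂ = V₁·(T₁/T₂)^(1/(γ−1)) = 0.0002369 m³.

P₂ ≈ 301 kPa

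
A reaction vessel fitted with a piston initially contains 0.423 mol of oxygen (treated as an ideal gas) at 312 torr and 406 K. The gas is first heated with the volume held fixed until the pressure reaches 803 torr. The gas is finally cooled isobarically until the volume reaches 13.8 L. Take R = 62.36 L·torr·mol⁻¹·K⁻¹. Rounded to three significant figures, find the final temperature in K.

T₃ ≈ 420 K

From PV = nRT: V₁ = nRT₁/P₁ = 34.33 L.
V constant ⇒ P ∝ T: V₂ = V₁; T₂ = T₁·(P₂/P₁) = 1045 K.
P constant ⇒ V ∝ T: P₃ = P₂; T₃ = T₂·(V₃/V₂) = 420.1 K.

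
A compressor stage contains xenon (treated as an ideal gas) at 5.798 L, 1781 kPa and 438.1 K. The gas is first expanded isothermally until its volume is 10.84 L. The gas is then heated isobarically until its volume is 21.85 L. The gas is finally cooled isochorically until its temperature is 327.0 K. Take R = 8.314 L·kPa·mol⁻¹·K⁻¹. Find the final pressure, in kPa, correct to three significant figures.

Isothermal, so P V is constant: T₂ = T₁; P₂ = P₁·(V₁/V₂) = 952.6 kPa.
P constant ⇒ V ∝ T: P₃ = P₂; T₃ = T₂·(V₃/V₂) = 883.1 K.
Isochoric, so P/T is constant: V₄ = V₃; P₄ = P₃·(T₄/T₃) = 352.7 kPa.

P₄ ≈ 353 kPa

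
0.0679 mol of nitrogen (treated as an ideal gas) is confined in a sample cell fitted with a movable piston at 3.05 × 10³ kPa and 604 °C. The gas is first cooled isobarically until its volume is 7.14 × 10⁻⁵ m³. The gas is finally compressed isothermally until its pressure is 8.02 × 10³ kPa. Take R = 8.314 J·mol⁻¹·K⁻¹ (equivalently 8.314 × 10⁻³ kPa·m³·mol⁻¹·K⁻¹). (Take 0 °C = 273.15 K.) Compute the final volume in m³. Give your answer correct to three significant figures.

Convert: T₁ = 877.1 K.
From PV = nRT: V₁ = nRT₁/P₁ = 0.0001624 m³.
Isobaric, so V/T is constant: P₂ = P₁; T₂ = T₁·(V₂/V₁) = 385.8 K.
Isothermal, so P V is constant: T₃ = T₂; V₃ = V₂·(P₂/P₃) = 2.715e-05 m³.

V₃ ≈ 2.72e-05 m³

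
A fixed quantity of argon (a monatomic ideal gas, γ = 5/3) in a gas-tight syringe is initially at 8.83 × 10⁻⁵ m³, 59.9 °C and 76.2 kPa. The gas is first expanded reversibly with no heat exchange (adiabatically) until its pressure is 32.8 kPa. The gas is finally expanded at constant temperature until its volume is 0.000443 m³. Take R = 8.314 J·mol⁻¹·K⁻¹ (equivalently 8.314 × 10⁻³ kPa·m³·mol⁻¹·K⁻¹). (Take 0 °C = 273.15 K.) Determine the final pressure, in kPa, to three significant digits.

Convert: T₁ = 333.0 K.
Adiabatic (γ = 5/3), T V^(γ−1) and P V^γ constant: T₂ = T₁·(P₂/P₁)^((γ−1)/γ) = 237.7 K; V₂ = V₁·(P₁/P₂)^(1/γ) = 0.0001464 m³.
T constant ⇒ Boyle's law P V = const: T₃ = T₂; P₃ = P₂·(V₂/V₃) = 10.84 kPa.

P₃ ≈ 10.8 kPa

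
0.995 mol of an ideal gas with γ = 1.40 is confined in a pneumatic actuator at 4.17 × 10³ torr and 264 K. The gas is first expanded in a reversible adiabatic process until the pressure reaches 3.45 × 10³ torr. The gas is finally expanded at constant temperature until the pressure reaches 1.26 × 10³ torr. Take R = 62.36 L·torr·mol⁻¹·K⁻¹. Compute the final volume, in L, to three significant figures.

V₃ ≈ 12.3 L

From PV = nRT: V₁ = nRT₁/P₁ = 3.928 L.
Reversible adiabatic, γ = 1.40: T₂ = T₁·(P₂/P₁)^((γ−1)/γ) = 250.1 K; V₂ = V₁·(P₁/P₂)^(1/γ) = 4.498 L.
Isothermal, so P V is constant: T₃ = T₂; V₃ = V₂·(P₂/P₃) = 12.32 L.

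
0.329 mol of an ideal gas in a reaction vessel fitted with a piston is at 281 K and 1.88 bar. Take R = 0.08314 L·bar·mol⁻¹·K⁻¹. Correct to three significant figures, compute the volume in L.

PV = nRT ⇒ V = nRT/P = (0.329 × 0.08314 × 281) / 1.88

V ≈ 4.09 L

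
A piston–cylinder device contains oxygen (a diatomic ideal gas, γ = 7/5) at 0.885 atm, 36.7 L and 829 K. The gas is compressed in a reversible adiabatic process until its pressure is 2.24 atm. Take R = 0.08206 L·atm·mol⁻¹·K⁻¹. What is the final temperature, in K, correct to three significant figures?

T₂ ≈ 1.08e+03 K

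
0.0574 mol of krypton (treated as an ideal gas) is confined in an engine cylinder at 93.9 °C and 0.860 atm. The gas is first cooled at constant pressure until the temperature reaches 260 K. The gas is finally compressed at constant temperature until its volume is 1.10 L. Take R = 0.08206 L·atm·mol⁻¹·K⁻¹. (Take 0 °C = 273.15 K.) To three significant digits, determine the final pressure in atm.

P₃ ≈ 1.11 atm

Convert: T₁ = 367.0 K.
From PV = nRT: V₁ = nRT₁/P₁ = 2.010 L.
P constant ⇒ V ∝ T: P₂ = P₁; V₂ = V₁·(T₂/T₁) = 1.424 L.
T constant ⇒ Boyle's law P V = const: T₃ = T₂; P₃ = P₂·(V₂/V₃) = 1.113 atm.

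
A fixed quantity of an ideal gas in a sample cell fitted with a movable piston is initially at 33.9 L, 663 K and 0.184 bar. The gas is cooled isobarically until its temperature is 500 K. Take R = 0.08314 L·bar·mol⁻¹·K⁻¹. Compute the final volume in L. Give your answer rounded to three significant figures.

P constant ⇒ V ∝ T: P₂ = P₁; V₂ = V₁·(T₂/T₁) = 25.57 L.

V₂ ≈ 25.6 L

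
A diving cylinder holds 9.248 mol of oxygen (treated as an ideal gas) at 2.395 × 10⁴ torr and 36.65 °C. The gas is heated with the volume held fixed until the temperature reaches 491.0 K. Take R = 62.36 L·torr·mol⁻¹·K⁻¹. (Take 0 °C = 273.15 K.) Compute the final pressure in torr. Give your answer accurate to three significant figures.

P₂ ≈ 3.80e+04 torr

Convert: T₁ = 309.8 K.
From PV = nRT: V₁ = nRT₁/P₁ = 7.460 L.
V constant ⇒ P ∝ T: V₂ = V₁; P₂ = P₁·(T₂/T₁) = 3.796e+04 torr.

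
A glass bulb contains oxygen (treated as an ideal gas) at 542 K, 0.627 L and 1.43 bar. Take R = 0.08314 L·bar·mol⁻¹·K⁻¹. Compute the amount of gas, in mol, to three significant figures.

PV = nRT ⇒ n = PV/(RT) = (1.43 × 0.627) / (0.08314 × 542)

n ≈ 0.0199 mol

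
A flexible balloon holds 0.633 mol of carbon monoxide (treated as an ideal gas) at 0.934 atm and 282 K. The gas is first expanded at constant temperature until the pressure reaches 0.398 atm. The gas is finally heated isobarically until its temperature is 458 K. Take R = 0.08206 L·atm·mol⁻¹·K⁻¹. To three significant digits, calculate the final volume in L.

From PV = nRT: V₁ = nRT₁/P₁ = 15.68 L.
Isothermal, so P V is constant: T₂ = T₁; V₂ = V₁·(P₁/P₂) = 36.80 L.
P constant ⇒ V ∝ T: P₃ = P₂; V₃ = V₂·(T₃/T₂) = 59.77 L.

V₃ ≈ 59.8 L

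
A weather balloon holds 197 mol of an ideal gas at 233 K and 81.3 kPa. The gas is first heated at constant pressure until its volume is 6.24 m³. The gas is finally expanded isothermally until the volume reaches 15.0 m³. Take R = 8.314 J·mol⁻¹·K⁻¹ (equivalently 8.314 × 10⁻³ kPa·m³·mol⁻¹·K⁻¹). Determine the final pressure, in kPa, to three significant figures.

From PV = nRT: V₁ = nRT₁/P₁ = 4.694 m³.
P constant ⇒ V ∝ T: P₂ = P₁; T₂ = T₁·(V₂/V₁) = 309.7 K.
T constant ⇒ Boyle's law P V = const: T₃ = T₂; P₃ = P₂·(V₂/V₃) = 33.82 kPa.

P₃ ≈ 33.8 kPa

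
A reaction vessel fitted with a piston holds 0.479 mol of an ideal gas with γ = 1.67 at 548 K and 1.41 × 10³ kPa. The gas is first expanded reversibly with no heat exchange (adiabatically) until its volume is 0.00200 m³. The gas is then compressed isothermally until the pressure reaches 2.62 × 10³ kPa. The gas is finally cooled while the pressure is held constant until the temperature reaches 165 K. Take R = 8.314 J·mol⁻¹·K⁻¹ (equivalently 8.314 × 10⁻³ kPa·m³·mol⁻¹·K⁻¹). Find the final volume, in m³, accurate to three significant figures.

From PV = nRT: V₁ = nRT₁/P₁ = 0.001548 m³.
Reversible adiabatic, γ = 1.67: T₂ = T₁·(V₁/V₂)^(γ−1) = 461.5 K; P₂ = P₁·(V₁/V₂)^γ = 919.0 kPa.
Isothermal, so P V is constant: T₃ = T₂; V₃ = V₂·(P₂/P₃) = 0.0007015 m³.
P constant ⇒ V ∝ T: P₄ = P₃; V₄ = V₃·(T₄/T₃) = 0.0002508 m³.

V₄ ≈ 0.000251 m³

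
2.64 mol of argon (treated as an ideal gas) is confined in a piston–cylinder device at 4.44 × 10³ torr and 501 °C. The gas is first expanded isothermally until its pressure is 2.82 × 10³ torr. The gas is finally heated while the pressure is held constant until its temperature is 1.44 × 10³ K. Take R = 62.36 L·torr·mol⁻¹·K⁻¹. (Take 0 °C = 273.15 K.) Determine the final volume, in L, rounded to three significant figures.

Convert: T₁ = 774.1 K.
From PV = nRT: V₁ = nRT₁/P₁ = 28.70 L.
T constant ⇒ Boyle's law P V = const: T₂ = T₁; V₂ = V₁·(P₁/P₂) = 45.19 L.
Isobaric, so V/T is constant: P₃ = P₂; V₃ = V₂·(T₃/T₂) = 84.07 L.

V₃ ≈ 84.1 L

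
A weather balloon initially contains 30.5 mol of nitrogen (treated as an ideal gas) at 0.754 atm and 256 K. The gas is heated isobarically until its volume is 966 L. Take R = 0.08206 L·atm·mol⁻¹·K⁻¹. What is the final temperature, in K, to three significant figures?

T₂ ≈ 291 K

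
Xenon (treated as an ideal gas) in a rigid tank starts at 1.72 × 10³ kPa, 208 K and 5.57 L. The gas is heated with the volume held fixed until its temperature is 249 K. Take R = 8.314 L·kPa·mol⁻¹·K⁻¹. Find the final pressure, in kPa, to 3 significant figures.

V constant ⇒ P ∝ T: V₂ = V₁; P₂ = P₁·(T₂/T₁) = 2059 kPa.

P₂ ≈ 2.06e+03 kPa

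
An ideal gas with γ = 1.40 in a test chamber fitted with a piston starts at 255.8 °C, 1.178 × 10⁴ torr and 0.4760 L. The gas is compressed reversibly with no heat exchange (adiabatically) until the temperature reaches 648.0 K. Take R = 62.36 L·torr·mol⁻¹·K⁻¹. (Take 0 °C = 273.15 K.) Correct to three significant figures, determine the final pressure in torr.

Convert: T₁ = 529.0 K.
Adiabatic (γ = 1.40), T V^(γ−1) and P V^γ constant: P₂ = P₁·(T₂/T₁)^(γ/(γ−1)) = 2.397e+04 torr; V₂ = V₁·(T₁/T₂)^(1/(γ−1)) = 0.2866 L.

P₂ ≈ 2.40e+04 torr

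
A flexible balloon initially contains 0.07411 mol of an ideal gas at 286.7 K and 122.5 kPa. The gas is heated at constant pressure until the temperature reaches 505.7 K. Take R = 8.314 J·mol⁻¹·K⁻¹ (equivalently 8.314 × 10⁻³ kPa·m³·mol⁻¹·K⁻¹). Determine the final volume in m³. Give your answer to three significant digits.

V₂ ≈ 0.00254 m³

From PV = nRT: V₁ = nRT₁/P₁ = 0.001442 m³.
P constant ⇒ V ∝ T: P₂ = P₁; V₂ = V₁·(T₂/T₁) = 0.002544 m³.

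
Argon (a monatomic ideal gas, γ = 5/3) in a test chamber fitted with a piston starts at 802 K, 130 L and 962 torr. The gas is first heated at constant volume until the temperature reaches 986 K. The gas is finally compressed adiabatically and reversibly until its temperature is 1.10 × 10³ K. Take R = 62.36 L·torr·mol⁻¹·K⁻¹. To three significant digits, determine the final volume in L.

V₃ ≈ 110 L

V constant ⇒ P ∝ T: V₂ = V₁; P₂ = P₁·(T₂/T₁) = 1183 torr.
Reversible adiabatic, γ = 5/3: P₃ = P₂·(T₃/T₂)^(γ/(γ−1)) = 1555 torr; V₃ = V₂·(T₂/T₃)^(1/(γ−1)) = 110.3 L.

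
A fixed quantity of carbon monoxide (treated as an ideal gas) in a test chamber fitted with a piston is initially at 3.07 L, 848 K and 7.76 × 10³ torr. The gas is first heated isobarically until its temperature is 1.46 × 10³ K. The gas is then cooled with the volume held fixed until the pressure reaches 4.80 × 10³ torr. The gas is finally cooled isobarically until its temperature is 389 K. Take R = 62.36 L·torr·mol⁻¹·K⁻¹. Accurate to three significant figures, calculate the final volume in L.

V₄ ≈ 2.28 L

Isobaric, so V/T is constant: P₂ = P₁; V₂ = V₁·(T₂/T₁) = 5.286 L.
Isochoric, so P/T is constant: V₃ = V₂; T₃ = T₂·(P₃/P₂) = 903.1 K.
Isobaric, so V/T is constant: P₄ = P₃; V₄ = V₃·(T₄/T₃) = 2.277 L.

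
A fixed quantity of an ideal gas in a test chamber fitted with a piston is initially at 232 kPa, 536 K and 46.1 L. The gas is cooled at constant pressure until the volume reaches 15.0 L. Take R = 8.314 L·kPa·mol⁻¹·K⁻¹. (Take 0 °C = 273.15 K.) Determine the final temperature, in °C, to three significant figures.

Isobaric, so V/T is constant: P₂ = P₁; T₂ = T₁·(V₂/V₁) = 174.4 K.

T₂ ≈ -98.7 °C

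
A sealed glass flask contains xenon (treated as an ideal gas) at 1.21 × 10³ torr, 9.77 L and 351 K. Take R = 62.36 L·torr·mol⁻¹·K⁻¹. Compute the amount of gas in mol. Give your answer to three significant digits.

n ≈ 0.540 mol

PV = nRT ⇒ n = PV/(RT) = (1.21e+03 × 9.77) / (62.36 × 351)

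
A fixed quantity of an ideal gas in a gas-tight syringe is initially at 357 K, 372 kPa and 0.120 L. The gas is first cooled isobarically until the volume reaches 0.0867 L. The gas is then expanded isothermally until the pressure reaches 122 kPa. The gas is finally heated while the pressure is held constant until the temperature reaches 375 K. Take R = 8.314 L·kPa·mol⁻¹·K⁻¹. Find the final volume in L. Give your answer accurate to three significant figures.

Isobaric, so V/T is constant: P₂ = P₁; T₂ = T₁·(V₂/V₁) = 257.9 K.
T constant ⇒ Boyle's law P V = const: T₃ = T₂; V₃ = V₂·(P₂/P₃) = 0.2644 L.
Isobaric, so V/T is constant: P₄ = P₃; V₄ = V₃·(T₄/T₃) = 0.3844 L.

V₄ ≈ 0.384 L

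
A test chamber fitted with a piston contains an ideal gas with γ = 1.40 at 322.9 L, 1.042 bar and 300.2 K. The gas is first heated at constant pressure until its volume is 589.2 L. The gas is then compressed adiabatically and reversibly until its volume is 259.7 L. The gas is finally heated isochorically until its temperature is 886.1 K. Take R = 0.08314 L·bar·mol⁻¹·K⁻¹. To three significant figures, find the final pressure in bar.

P₄ ≈ 3.82 bar

Isobaric, so V/T is constant: P₂ = P₁; T₂ = T₁·(V₂/V₁) = 547.8 K.
Adiabatic (γ = 1.40), T V^(γ−1) and P V^γ constant: T₃ = T₂·(V₂/V₃)^(γ−1) = 760.2 K; P₃ = P₂·(V₂/V₃)^γ = 3.281 bar.
Isochoric, so P/T is constant: V₄ = V₃; P₄ = P₃·(T₄/T₃) = 3.824 bar.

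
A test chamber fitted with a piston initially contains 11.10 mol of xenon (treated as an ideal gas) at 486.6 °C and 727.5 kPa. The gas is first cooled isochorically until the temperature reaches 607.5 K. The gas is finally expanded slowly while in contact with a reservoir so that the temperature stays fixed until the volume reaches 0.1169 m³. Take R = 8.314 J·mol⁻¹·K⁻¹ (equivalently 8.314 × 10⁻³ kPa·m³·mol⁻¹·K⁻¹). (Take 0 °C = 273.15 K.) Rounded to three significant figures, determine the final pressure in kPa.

P₃ ≈ 480 kPa

Convert: T₁ = 759.8 K.
From PV = nRT: V₁ = nRT₁/P₁ = 0.09638 m³.
Isochoric, so P/T is constant: V₂ = V₁; P₂ = P₁·(T₂/T₁) = 581.7 kPa.
T constant ⇒ Boyle's law P V = const: T₃ = T₂; P₃ = P₂·(V₂/V₃) = 479.6 kPa.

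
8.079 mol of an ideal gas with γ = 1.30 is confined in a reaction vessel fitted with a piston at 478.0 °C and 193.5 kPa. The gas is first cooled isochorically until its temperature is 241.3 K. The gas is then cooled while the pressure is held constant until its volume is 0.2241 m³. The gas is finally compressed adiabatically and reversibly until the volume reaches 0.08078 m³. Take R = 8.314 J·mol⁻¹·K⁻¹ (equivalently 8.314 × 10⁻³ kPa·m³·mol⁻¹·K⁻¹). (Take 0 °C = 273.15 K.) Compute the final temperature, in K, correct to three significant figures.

Convert: T₁ = 751.1 K.
From PV = nRT: V₁ = nRT₁/P₁ = 0.2607 m³.
V constant ⇒ P ∝ T: V₂ = V₁; P₂ = P₁·(T₂/T₁) = 62.16 kPa.
P constant ⇒ V ∝ T: P₃ = P₂; T₃ = T₂·(V₃/V₂) = 207.4 K.
Adiabatic (γ = 1.30), T V^(γ−1) and P V^γ constant: T₄ = T₃·(V₃/V₄)^(γ−1) = 281.7 K; P₄ = P₃·(V₃/V₄)^γ = 234.2 kPa.

T₄ ≈ 282 K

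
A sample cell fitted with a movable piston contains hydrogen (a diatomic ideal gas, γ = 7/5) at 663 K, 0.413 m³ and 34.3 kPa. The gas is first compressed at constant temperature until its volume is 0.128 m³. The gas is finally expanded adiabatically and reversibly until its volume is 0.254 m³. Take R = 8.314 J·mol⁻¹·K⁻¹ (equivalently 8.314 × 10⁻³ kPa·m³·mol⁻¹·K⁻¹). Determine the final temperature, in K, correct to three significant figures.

T constant ⇒ Boyle's law P V = const: T₂ = T₁; P₂ = P₁·(V₁/V₂) = 110.7 kPa.
Adiabatic (γ = 7/5), T V^(γ−1) and P V^γ constant: T₃ = T₂·(V₂/V₃)^(γ−1) = 504.0 K; P₃ = P₂·(V₂/V₃)^γ = 42.40 kPa.

T₃ ≈ 504 K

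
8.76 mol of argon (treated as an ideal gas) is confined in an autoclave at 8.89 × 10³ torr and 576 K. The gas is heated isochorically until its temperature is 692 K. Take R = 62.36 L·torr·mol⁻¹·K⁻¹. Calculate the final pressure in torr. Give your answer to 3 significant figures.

P₂ ≈ 1.07e+04 torr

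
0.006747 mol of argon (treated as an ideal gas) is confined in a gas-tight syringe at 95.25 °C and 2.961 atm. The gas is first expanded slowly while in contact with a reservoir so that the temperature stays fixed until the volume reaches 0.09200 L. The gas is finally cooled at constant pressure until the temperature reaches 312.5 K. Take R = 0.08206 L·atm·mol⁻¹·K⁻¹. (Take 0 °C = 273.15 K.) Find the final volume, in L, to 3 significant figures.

V₃ ≈ 0.0780 L

Convert: T₁ = 368.4 K.
From PV = nRT: V₁ = nRT₁/P₁ = 0.06888 L.
Isothermal, so P V is constant: T₂ = T₁; P₂ = P₁·(V₁/V₂) = 2.217 atm.
P constant ⇒ V ∝ T: P₃ = P₂; V₃ = V₂·(T₃/T₂) = 0.07804 L.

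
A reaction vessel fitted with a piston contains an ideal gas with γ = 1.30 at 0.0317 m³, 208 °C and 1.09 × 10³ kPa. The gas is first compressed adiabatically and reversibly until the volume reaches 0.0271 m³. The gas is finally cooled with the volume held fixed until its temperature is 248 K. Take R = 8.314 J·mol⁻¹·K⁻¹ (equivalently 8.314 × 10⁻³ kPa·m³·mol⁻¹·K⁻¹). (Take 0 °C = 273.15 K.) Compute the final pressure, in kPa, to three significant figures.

Convert: T₁ = 481.1 K.
Adiabatic (γ = 1.30), T V^(γ−1) and P V^γ constant: T₂ = T₁·(V₁/V₂)^(γ−1) = 504.3 K; P₂ = P₁·(V₁/V₂)^γ = 1336 kPa.
Isochoric, so P/T is constant: V₃ = V₂; P₃ = P₂·(T₃/T₂) = 657.2 kPa.

P₃ ≈ 657 kPa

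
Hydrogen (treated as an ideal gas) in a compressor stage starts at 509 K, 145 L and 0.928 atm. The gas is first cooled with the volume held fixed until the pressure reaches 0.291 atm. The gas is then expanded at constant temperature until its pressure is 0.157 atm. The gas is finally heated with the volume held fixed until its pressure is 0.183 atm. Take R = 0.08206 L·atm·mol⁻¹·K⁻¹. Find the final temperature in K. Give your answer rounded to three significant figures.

T₄ ≈ 186 K

V constant ⇒ P ∝ T: V₂ = V₁; T₂ = T₁·(P₂/P₁) = 159.6 K.
Isothermal, so P V is constant: T₃ = T₂; V₃ = V₂·(P₂/P₃) = 268.8 L.
Isochoric, so P/T is constant: V₄ = V₃; T₄ = T₃·(P₄/P₃) = 186.0 K.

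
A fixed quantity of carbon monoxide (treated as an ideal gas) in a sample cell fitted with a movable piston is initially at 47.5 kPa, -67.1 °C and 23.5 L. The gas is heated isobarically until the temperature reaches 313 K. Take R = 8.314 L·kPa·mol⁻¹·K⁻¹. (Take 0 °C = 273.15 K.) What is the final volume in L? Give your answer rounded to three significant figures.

V₂ ≈ 35.7 L

Convert: T₁ = 206.0 K.
Isobaric, so V/T is constant: P₂ = P₁; V₂ = V₁·(T₂/T₁) = 35.70 L.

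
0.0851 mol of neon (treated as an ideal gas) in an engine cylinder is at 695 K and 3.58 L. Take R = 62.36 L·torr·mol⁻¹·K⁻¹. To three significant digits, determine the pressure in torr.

PV = nRT ⇒ P = nRT/V = (0.0851 × 62.36 × 695) / 3.58

P ≈ 1.03e+03 torr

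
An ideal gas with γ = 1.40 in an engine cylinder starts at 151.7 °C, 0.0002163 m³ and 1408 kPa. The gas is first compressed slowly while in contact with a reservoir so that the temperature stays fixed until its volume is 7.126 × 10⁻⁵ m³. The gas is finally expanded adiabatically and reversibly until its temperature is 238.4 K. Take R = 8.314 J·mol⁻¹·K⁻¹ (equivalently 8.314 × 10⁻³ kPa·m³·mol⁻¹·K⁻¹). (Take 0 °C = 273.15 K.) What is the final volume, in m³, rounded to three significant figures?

V₃ ≈ 0.000302 m³

Convert: T₁ = 424.8 K.
T constant ⇒ Boyle's law P V = const: T₂ = T₁; P₂ = P₁·(V₁/V₂) = 4274 kPa.
Reversible adiabatic, γ = 1.40: P₃ = P₂·(T₃/T₂)^(γ/(γ−1)) = 565.7 kPa; V₃ = V₂·(T₂/T₃)^(1/(γ−1)) = 0.0003021 m³.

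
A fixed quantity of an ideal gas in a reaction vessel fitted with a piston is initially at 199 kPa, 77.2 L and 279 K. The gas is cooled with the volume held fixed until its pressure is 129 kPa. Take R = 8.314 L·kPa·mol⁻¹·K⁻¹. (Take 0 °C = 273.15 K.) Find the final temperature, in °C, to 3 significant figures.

Isochoric, so P/T is constant: V₂ = V₁; T₂ = T₁·(P₂/P₁) = 180.9 K.

T₂ ≈ -92.3 °C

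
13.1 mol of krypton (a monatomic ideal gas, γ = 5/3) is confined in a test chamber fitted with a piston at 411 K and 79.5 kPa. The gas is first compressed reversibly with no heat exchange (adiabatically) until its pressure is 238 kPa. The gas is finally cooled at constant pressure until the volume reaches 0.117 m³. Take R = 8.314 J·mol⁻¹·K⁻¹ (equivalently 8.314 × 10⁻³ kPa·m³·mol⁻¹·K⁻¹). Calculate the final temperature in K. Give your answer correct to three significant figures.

T₃ ≈ 256 K

From PV = nRT: V₁ = nRT₁/P₁ = 0.5631 m³.
Reversible adiabatic, γ = 5/3: T₂ = T₁·(P₂/P₁)^((γ−1)/γ) = 637.3 K; V₂ = V₁·(P₁/P₂)^(1/γ) = 0.2916 m³.
P constant ⇒ V ∝ T: P₃ = P₂; T₃ = T₂·(V₃/V₂) = 255.7 K.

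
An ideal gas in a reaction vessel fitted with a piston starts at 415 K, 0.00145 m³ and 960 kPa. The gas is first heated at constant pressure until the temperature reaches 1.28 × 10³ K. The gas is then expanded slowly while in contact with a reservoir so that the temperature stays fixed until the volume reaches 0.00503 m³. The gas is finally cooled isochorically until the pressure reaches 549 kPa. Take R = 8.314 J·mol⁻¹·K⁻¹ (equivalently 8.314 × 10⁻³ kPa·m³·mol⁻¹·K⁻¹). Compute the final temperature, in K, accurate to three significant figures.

Isobaric, so V/T is constant: P₂ = P₁; V₂ = V₁·(T₂/T₁) = 0.004472 m³.
Isothermal, so P V is constant: T₃ = T₂; P₃ = P₂·(V₂/V₃) = 853.6 kPa.
V constant ⇒ P ∝ T: V₄ = V₃; T₄ = T₃·(P₄/P₃) = 823.3 K.

T₄ ≈ 823 K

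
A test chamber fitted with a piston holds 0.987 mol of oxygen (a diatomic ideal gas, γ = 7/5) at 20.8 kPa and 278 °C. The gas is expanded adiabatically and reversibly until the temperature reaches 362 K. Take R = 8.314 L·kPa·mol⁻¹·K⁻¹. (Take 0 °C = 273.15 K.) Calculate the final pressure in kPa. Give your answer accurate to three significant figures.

Convert: T₁ = 551.1 K.
From PV = nRT: V₁ = nRT₁/P₁ = 217.4 L.
Adiabatic (γ = 7/5), T V^(γ−1) and P V^γ constant: P₂ = P₁·(T₂/T₁)^(γ/(γ−1)) = 4.776 kPa; V₂ = V₁·(T₁/T₂)^(1/(γ−1)) = 621.9 L.

P₂ ≈ 4.78 kPa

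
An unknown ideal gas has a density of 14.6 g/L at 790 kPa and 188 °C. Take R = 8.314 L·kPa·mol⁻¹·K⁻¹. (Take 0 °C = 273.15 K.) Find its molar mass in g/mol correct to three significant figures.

ρ = PM/(RT) ⇒ M = ρRT/P = (14.6 × 8.314 × 461.1) / 790

M ≈ 70.9 g/mol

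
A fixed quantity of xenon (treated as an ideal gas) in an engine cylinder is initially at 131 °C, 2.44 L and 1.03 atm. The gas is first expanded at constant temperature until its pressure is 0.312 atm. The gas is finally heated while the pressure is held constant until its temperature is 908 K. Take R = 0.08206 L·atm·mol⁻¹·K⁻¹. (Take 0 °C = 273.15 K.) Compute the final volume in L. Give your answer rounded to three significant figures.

V₃ ≈ 18.1 L

Convert: T₁ = 404.1 K.
T constant ⇒ Boyle's law P V = const: T₂ = T₁; V₂ = V₁·(P₁/P₂) = 8.055 L.
P constant ⇒ V ∝ T: P₃ = P₂; V₃ = V₂·(T₃/T₂) = 18.10 L.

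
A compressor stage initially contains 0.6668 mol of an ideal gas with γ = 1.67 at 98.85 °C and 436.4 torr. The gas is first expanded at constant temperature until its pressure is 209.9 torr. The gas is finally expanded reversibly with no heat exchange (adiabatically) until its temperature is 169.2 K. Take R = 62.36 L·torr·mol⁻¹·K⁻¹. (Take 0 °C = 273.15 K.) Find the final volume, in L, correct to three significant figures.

V₃ ≈ 239 L

Convert: T₁ = 372.0 K.
From PV = nRT: V₁ = nRT₁/P₁ = 35.45 L.
T constant ⇒ Boyle's law P V = const: T₂ = T₁; V₂ = V₁·(P₁/P₂) = 73.69 L.
Reversible adiabatic, γ = 1.67: P₃ = P₂·(T₃/T₂)^(γ/(γ−1)) = 29.46 torr; V₃ = V₂·(T₂/T₃)^(1/(γ−1)) = 238.8 L.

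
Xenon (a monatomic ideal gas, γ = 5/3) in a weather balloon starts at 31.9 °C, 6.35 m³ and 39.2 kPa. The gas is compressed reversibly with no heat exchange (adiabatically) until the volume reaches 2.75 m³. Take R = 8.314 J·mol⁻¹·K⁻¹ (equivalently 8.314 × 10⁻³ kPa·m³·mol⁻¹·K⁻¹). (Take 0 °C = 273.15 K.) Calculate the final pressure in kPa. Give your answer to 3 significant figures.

Convert: T₁ = 305.0 K.
Adiabatic (γ = 5/3), T V^(γ−1) and P V^γ constant: T₂ = T₁·(V₁/V₂)^(γ−1) = 532.9 K; P₂ = P₁·(V₁/V₂)^γ = 158.1 kPa.

P₂ ≈ 158 kPa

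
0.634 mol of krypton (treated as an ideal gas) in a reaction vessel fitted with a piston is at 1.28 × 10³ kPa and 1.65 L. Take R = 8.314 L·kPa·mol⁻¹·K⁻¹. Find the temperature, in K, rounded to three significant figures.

PV = nRT ⇒ T = PV/(nR) = (1.28e+03 × 1.65) / (0.634 × 8.314)

T ≈ 401 K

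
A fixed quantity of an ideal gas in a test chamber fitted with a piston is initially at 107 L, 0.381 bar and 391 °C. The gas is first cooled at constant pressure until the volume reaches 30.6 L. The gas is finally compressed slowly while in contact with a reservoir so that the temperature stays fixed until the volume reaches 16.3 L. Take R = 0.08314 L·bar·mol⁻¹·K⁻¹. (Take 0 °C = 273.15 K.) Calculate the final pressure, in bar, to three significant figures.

Convert: T₁ = 664.1 K.
P constant ⇒ V ∝ T: P₂ = P₁; T₂ = T₁·(V₂/V₁) = 189.9 K.
T constant ⇒ Boyle's law P V = const: T₃ = T₂; P₃ = P₂·(V₂/V₃) = 0.7153 bar.

P₃ ≈ 0.715 bar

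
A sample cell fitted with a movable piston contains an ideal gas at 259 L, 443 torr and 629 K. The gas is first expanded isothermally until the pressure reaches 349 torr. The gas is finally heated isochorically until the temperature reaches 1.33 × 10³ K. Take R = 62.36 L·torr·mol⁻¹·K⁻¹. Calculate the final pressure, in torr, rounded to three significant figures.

P₃ ≈ 738 torr

Isothermal, so P V is constant: T₂ = T₁; V₂ = V₁·(P₁/P₂) = 328.8 L.
Isochoric, so P/T is constant: V₃ = V₂; P₃ = P₂·(T₃/T₂) = 737.9 torr.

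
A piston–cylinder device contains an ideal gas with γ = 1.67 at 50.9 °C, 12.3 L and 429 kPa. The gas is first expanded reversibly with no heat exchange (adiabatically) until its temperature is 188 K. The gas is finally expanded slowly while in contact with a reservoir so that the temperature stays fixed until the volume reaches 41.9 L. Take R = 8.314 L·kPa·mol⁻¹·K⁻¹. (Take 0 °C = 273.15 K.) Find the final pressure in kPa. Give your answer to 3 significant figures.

P₃ ≈ 73.1 kPa

Convert: T₁ = 324.0 K.
Adiabatic (γ = 1.67), T V^(γ−1) and P V^γ constant: P₂ = P₁·(T₂/T₁)^(γ/(γ−1)) = 110.4 kPa; V₂ = V₁·(T₁/T₂)^(1/(γ−1)) = 27.72 L.
Isothermal, so P V is constant: T₃ = T₂; P₃ = P₂·(V₂/V₃) = 73.06 kPa.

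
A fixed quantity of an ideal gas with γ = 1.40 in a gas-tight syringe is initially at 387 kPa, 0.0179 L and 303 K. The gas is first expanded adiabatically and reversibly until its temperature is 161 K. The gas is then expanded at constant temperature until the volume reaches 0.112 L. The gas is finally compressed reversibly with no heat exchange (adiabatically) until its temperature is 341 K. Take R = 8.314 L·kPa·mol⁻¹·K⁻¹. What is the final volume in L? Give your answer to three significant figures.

V₄ ≈ 0.0172 L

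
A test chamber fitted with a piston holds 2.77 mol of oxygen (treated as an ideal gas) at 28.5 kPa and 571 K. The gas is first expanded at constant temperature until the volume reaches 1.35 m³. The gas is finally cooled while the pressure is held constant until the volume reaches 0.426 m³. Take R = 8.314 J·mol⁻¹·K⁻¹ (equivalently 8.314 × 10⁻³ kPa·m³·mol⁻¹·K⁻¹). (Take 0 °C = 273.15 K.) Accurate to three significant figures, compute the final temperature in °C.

From PV = nRT: V₁ = nRT₁/P₁ = 0.4614 m³.
Isothermal, so P V is constant: T₂ = T₁; P₂ = P₁·(V₁/V₂) = 9.741 kPa.
Isobaric, so V/T is constant: P₃ = P₂; T₃ = T₂·(V₃/V₂) = 180.2 K.

T₃ ≈ -93.0 °C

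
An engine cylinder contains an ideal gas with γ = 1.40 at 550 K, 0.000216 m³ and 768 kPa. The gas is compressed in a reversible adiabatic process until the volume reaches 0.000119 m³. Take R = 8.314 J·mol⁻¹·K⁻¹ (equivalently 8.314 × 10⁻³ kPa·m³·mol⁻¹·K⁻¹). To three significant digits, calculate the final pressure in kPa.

P₂ ≈ 1.77e+03 kPa

Adiabatic (γ = 1.40), T V^(γ−1) and P V^γ constant: T₂ = T₁·(V₁/V₂)^(γ−1) = 698.1 K; P₂ = P₁·(V₁/V₂)^γ = 1769 kPa.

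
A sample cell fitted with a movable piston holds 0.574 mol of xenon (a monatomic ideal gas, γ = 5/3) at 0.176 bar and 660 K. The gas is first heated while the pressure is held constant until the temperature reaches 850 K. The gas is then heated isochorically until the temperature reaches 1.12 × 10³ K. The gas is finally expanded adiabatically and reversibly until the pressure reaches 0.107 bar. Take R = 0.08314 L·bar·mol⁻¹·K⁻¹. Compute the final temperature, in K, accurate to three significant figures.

T₄ ≈ 822 K

From PV = nRT: V₁ = nRT₁/P₁ = 179.0 L.
P constant ⇒ V ∝ T: P₂ = P₁; V₂ = V₁·(T₂/T₁) = 230.5 L.
V constant ⇒ P ∝ T: V₃ = V₂; P₃ = P₂·(T₃/T₂) = 0.2319 bar.
Reversible adiabatic, γ = 5/3: T₄ = T₃·(P₄/P₃)^((γ−1)/γ) = 822.0 K; V₄ = V₃·(P₃/P₄)^(1/γ) = 366.6 L.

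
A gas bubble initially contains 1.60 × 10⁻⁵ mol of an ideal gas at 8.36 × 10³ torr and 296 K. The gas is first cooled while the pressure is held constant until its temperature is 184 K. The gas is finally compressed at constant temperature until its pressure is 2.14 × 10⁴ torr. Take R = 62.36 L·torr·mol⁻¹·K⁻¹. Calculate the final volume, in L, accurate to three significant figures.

From PV = nRT: V₁ = nRT₁/P₁ = 3.533e-05 L.
Isobaric, so V/T is constant: P₂ = P₁; V₂ = V₁·(T₂/T₁) = 2.196e-05 L.
T constant ⇒ Boyle's law P V = const: T₃ = T₂; V₃ = V₂·(P₂/P₃) = 8.579e-06 L.

V₃ ≈ 8.58e-06 L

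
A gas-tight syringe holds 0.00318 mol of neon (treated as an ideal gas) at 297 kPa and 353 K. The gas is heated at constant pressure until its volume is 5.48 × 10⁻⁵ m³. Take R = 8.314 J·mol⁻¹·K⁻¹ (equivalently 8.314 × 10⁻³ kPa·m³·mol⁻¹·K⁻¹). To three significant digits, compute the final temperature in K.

T₂ ≈ 616 K

From PV = nRT: V₁ = nRT₁/P₁ = 3.142e-05 m³.
Isobaric, so V/T is constant: P₂ = P₁; T₂ = T₁·(V₂/V₁) = 615.6 K.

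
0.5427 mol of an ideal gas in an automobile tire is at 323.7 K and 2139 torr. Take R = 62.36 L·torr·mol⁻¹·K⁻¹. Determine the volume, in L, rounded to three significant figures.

V ≈ 5.12 L

PV = nRT ⇒ V = nRT/P = (0.5427 × 62.36 × 323.7) / 2139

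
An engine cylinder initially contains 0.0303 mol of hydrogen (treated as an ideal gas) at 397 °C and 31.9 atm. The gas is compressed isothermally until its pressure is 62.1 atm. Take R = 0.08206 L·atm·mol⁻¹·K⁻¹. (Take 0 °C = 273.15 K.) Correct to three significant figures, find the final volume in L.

Convert: T₁ = 670.1 K.
From PV = nRT: V₁ = nRT₁/P₁ = 0.05223 L.
T constant ⇒ Boyle's law P V = const: T₂ = T₁; V₂ = V₁·(P₁/P₂) = 0.02683 L.

V₂ ≈ 0.0268 L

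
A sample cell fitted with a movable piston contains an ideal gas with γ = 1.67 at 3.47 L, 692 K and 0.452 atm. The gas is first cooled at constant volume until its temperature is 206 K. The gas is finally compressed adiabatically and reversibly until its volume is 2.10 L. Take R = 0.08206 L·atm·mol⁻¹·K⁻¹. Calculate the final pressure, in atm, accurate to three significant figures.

V constant ⇒ P ∝ T: V₂ = V₁; P₂ = P₁·(T₂/T₁) = 0.1346 atm.
Adiabatic (γ = 1.67), T V^(γ−1) and P V^γ constant: T₃ = T₂·(V₂/V₃)^(γ−1) = 288.4 K; P₃ = P₂·(V₂/V₃)^γ = 0.3113 atm.

P₃ ≈ 0.311 atm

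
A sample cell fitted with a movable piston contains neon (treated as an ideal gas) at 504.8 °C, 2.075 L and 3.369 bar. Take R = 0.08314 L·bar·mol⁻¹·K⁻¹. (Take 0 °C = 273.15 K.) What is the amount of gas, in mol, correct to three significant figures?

n ≈ 0.108 mol

Convert: T = 777.95 K.
PV = nRT ⇒ n = PV/(RT) = (3.369 × 2.075) / (0.08314 × 777.95)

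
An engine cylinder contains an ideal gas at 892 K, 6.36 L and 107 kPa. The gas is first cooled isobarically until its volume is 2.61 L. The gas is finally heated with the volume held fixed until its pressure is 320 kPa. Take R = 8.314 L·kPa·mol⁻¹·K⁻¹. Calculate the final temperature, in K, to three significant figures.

T₃ ≈ 1.09e+03 K

Isobaric, so V/T is constant: P₂ = P₁; T₂ = T₁·(V₂/V₁) = 366.1 K.
Isochoric, so P/T is constant: V₃ = V₂; T₃ = T₂·(P₃/P₂) = 1095 K.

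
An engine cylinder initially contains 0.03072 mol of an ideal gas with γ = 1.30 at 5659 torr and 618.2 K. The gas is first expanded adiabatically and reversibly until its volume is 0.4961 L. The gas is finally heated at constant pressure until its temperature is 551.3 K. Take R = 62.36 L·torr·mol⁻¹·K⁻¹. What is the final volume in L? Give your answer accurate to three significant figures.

From PV = nRT: V₁ = nRT₁/P₁ = 0.2093 L.
Adiabatic (γ = 1.30), T V^(γ−1) and P V^γ constant: T₂ = T₁·(V₁/V₂)^(γ−1) = 477.2 K; P₂ = P₁·(V₁/V₂)^γ = 1843 torr.
P constant ⇒ V ∝ T: P₃ = P₂; V₃ = V₂·(T₃/T₂) = 0.5732 L.

V₃ ≈ 0.573 L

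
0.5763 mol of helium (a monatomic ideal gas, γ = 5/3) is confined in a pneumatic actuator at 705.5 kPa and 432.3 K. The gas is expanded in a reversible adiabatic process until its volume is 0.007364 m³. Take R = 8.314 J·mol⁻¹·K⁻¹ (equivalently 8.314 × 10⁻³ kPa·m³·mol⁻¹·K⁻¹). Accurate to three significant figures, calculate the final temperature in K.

From PV = nRT: V₁ = nRT₁/P₁ = 0.002936 m³.
Adiabatic (γ = 5/3), T V^(γ−1) and P V^γ constant: T₂ = T₁·(V₁/V₂)^(γ−1) = 234.2 K; P₂ = P₁·(V₁/V₂)^γ = 152.4 kPa.

T₂ ≈ 234 K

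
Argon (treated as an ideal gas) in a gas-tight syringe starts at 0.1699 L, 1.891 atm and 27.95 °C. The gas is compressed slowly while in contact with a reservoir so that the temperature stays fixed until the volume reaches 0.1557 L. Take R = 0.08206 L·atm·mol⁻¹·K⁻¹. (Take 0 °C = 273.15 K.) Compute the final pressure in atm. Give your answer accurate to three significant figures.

Convert: T₁ = 301.1 K.
T constant ⇒ Boyle's law P V = const: T₂ = T₁; P₂ = P₁·(V₁/V₂) = 2.063 atm.

P₂ ≈ 2.06 atm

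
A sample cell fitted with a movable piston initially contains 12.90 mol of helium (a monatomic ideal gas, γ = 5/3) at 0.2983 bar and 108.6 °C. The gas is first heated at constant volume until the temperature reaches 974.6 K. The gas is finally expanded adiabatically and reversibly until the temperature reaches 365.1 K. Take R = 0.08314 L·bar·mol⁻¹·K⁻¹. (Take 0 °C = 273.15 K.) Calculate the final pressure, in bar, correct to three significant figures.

P₃ ≈ 0.0654 bar

Convert: T₁ = 381.8 K.
From PV = nRT: V₁ = nRT₁/P₁ = 1373 L.
V constant ⇒ P ∝ T: V₂ = V₁; P₂ = P₁·(T₂/T₁) = 0.7616 bar.
Reversible adiabatic, γ = 5/3: P₃ = P₂·(T₃/T₂)^(γ/(γ−1)) = 0.06541 bar; V₃ = V₂·(T₂/T₃)^(1/(γ−1)) = 5986 L.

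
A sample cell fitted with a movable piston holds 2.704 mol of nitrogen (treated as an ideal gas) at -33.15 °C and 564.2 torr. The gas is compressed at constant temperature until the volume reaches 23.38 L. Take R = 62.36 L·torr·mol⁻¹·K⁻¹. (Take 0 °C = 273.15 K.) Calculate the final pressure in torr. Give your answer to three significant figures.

Convert: T₁ = 240.0 K.
From PV = nRT: V₁ = nRT₁/P₁ = 71.73 L.
Isothermal, so P V is constant: T₂ = T₁; P₂ = P₁·(V₁/V₂) = 1731 torr.

P₂ ≈ 1.73e+03 torr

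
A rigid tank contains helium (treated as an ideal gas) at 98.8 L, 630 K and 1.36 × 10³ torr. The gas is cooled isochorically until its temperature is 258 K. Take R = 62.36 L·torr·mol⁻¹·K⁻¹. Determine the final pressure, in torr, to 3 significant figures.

V constant ⇒ P ∝ T: V₂ = V₁; P₂ = P₁·(T₂/T₁) = 557.0 torr.

P₂ ≈ 557 torr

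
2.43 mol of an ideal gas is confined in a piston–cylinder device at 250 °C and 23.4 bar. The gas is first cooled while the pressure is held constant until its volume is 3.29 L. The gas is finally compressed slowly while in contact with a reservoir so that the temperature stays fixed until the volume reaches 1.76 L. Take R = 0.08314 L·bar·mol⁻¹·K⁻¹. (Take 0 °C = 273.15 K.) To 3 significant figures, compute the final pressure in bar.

Convert: T₁ = 523.1 K.
From PV = nRT: V₁ = nRT₁/P₁ = 4.517 L.
P constant ⇒ V ∝ T: P₂ = P₁; T₂ = T₁·(V₂/V₁) = 381.1 K.
T constant ⇒ Boyle's law P V = const: T₃ = T₂; P₃ = P₂·(V₂/V₃) = 43.74 bar.

P₃ ≈ 43.7 bar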